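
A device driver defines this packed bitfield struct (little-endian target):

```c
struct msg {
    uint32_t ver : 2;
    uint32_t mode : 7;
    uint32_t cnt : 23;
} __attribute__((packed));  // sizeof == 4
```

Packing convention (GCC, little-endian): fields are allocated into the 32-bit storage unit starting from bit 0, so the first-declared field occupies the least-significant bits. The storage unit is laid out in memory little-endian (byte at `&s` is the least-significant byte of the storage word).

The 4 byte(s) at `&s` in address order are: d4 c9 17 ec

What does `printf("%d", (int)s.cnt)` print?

[0]=0xd4 [1]=0xc9 [2]=0x17 [3]=0xec (little-endian) → word 0xec17c9d4
ver:2 @ bit 0 → (0xec17c9d4>>0)&0x3 = 0x0
mode:7 @ bit 2 → (0xec17c9d4>>2)&0x7f = 0x75
cnt:23 @ bit 9 → (0xec17c9d4>>9)&0x7fffff = 0x760be4  ←

7736292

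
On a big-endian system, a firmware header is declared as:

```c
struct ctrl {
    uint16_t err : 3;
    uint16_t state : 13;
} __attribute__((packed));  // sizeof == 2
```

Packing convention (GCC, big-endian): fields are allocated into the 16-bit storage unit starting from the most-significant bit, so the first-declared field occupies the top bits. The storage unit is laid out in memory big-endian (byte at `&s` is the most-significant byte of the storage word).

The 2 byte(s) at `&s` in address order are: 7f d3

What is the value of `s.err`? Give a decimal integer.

[0]=0x7f [1]=0xd3 (big-endian) → word 0x7fd3
err:3 @ bit 13 → (0x7fd3>>13)&0x7 = 0x3  ←
state:13 @ bit 0 → (0x7fd3>>0)&0x1fff = 0x1fd3

3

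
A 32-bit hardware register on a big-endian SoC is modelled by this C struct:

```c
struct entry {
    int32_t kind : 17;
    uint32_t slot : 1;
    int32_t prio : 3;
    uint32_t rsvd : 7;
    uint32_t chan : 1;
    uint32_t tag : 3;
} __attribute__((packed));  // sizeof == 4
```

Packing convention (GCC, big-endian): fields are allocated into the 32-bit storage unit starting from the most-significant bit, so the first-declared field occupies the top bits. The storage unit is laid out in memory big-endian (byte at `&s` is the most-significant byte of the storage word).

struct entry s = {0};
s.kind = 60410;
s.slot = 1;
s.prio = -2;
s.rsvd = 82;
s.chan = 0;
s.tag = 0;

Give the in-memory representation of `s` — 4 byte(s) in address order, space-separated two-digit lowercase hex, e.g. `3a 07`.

kind (17b) val=60410 bits=0xebfa at bit 15: 0x75fd0000
slot (1b) val=1 bits=0x1 at bit 14: 0x75fd4000
prio (3b) val=-2 bits=0x6 at bit 11: 0x75fd7000
rsvd (7b) val=82 bits=0x52 at bit 4: 0x75fd7520
chan (1b) val=0 bits=0x0 at bit 3: 0x75fd7520
tag (3b) val=0 bits=0x0 at bit 0: 0x75fd7520
word = 0x75fd7520 → big-endian bytes:
  [0]=0x75  [1]=0xfd  [2]=0x75  [3]=0x20

75 fd 75 20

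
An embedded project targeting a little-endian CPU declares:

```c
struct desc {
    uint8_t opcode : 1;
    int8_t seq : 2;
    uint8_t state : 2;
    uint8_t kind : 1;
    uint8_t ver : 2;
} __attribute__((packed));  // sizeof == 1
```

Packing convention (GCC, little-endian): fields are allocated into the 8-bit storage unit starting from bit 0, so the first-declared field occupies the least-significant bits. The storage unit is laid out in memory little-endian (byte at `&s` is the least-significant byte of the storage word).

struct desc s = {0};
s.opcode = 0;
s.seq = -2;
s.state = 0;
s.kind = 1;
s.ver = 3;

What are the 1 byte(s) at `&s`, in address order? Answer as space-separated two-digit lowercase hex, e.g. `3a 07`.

opcode (1b) val=0 bits=0x0 at bit 0: 0x00
seq (2b) val=-2 bits=0x2 at bit 1: 0x04
state (2b) val=0 bits=0x0 at bit 3: 0x04
kind (1b) val=1 bits=0x1 at bit 5: 0x24
ver (2b) val=3 bits=0x3 at bit 6: 0xe4
word = 0xe4 → little-endian bytes:
  [0]=0xe4

e4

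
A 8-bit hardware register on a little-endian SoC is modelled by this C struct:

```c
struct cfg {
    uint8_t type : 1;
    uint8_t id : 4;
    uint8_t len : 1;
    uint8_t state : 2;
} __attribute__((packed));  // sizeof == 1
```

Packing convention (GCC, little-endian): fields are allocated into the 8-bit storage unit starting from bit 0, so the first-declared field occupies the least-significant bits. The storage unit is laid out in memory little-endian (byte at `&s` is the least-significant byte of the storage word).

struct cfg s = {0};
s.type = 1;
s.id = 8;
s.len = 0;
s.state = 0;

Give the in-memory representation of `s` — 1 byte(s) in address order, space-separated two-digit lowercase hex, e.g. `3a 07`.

type:1 = 1 → 0x1 << 0 → word 0x01
id:4 = 8 → 0x8 << 1 → word 0x11
len:1 = 0 → 0x0 << 5 → word 0x11
state:2 = 0 → 0x0 << 6 → word 0x11
word = 0x11 → little-endian bytes:
  [0]=0x11

11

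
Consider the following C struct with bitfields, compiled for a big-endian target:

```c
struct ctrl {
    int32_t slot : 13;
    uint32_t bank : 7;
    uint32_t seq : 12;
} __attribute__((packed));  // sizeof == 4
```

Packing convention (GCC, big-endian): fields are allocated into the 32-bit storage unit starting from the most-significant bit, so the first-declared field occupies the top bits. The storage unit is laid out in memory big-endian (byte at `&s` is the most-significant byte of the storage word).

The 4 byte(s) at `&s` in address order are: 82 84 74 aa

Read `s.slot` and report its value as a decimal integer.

-4016

[0]=0x82 [1]=0x84 [2]=0x74 [3]=0xaa (big-endian) → word 0x828474aa
slot [19+:13] = (word>>19) & 0x1fff = 4176  ←
bank [12+:7] = (word>>12) & 0x7f = 71
seq [0+:12] = (word>>0) & 0xfff = 1194
slot signed 13b, MSB=1: 4176 - 8192 = -4016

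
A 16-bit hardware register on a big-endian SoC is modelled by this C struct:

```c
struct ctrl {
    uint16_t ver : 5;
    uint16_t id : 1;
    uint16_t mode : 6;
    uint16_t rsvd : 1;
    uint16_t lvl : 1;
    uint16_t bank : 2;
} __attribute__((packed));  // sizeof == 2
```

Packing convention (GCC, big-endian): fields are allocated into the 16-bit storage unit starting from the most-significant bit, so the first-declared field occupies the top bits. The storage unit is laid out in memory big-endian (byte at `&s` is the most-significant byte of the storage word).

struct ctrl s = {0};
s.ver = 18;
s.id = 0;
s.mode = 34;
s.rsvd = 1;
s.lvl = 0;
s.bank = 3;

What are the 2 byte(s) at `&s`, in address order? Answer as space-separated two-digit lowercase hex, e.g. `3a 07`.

ver:5 = 18 → 0x12 << 11 → word 0x9000
id:1 = 0 → 0x0 << 10 → word 0x9000
mode:6 = 34 → 0x22 << 4 → word 0x9220
rsvd:1 = 1 → 0x1 << 3 → word 0x9228
lvl:1 = 0 → 0x0 << 2 → word 0x9228
bank:2 = 3 → 0x3 << 0 → word 0x922b
word = 0x922b → big-endian bytes:
  [0]=0x92  [1]=0x2b

92 2b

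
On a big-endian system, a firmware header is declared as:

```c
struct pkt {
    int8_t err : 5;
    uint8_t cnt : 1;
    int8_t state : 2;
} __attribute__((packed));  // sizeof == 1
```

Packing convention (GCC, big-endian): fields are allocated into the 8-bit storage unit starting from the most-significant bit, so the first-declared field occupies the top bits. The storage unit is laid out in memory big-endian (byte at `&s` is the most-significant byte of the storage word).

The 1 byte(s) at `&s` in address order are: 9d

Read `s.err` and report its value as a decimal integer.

-13

[0]=0x9d (big-endian) → word 0x9d
err [3+:5] = (word>>3) & 0x1f = 19  ←
cnt [2+:1] = (word>>2) & 0x1 = 1
state [0+:2] = (word>>0) & 0x3 = 1
err signed 5b, MSB=1: 19 - 32 = -13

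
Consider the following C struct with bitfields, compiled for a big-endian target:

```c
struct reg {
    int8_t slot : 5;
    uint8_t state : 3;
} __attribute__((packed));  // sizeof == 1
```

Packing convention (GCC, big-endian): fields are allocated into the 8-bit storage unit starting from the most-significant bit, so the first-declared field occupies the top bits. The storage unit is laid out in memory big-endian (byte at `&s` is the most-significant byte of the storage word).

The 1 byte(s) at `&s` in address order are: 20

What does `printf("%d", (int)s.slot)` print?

[0]=0x20 (big-endian) → word 0x20
slot [3+:5] = (word>>3) & 0x1f = 4  ←
state [0+:3] = (word>>0) & 0x7 = 0
slot signed 5b, MSB=0: value = 4

4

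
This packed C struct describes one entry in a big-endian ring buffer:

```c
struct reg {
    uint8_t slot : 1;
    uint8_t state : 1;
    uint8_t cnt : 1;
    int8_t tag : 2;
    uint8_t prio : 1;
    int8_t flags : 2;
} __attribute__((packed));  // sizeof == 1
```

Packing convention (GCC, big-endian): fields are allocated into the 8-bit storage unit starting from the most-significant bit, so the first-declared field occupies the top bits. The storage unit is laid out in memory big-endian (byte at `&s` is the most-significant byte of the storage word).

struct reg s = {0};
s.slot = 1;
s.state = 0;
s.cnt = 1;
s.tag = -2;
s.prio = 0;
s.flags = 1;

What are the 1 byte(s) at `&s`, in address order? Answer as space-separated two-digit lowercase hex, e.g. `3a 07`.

b1

[7+:1] slot=1 & 0x1 = 0x1; word=0x80
[6+:1] state=0 & 0x1 = 0x0; word=0x80
[5+:1] cnt=1 & 0x1 = 0x1; word=0xa0
[3+:2] tag=-2 & 0x3 = 0x2; word=0xb0
[2+:1] prio=0 & 0x1 = 0x0; word=0xb0
[0+:2] flags=1 & 0x3 = 0x1; word=0xb1
word = 0xb1 → big-endian bytes:
  [0]=0xb1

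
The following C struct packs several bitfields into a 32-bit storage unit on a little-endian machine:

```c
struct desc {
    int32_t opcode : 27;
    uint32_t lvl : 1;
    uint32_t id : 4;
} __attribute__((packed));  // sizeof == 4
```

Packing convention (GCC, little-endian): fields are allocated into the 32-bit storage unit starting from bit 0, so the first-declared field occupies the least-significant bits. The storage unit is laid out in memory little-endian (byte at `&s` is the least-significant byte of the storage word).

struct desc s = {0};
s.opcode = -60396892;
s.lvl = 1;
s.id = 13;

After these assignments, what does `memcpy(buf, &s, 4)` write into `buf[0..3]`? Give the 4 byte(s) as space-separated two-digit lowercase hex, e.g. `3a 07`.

a4 6a 66 dc

[0+:27] opcode=-60396892 & 0x7ffffff = 0x4666aa4; word=0x04666aa4
[27+:1] lvl=1 & 0x1 = 0x1; word=0x0c666aa4
[28+:4] id=13 & 0xf = 0xd; word=0xdc666aa4
word = 0xdc666aa4 → little-endian bytes:
  [0]=0xa4  [1]=0x6a  [2]=0x66  [3]=0xdc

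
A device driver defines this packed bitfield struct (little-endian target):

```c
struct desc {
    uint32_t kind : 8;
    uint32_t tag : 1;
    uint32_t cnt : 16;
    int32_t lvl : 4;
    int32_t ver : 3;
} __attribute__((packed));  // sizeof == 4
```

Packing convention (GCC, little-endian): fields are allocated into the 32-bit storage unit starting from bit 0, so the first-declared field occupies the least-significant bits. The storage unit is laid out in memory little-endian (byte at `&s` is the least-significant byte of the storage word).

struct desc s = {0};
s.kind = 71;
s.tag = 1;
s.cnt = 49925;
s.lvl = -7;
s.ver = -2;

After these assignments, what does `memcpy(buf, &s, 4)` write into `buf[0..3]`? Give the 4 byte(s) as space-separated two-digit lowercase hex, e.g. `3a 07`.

kind:8 = 71 → 0x47 << 0 → word 0x00000047
tag:1 = 1 → 0x1 << 8 → word 0x00000147
cnt:16 = 49925 → 0xc305 << 9 → word 0x01860b47
lvl:4 = -7 → 0x9 << 25 → word 0x13860b47
ver:3 = -2 → 0x6 << 29 → word 0xd3860b47
word = 0xd3860b47 → little-endian bytes:
  [0]=0x47  [1]=0x0b  [2]=0x86  [3]=0xd3

47 0b 86 d3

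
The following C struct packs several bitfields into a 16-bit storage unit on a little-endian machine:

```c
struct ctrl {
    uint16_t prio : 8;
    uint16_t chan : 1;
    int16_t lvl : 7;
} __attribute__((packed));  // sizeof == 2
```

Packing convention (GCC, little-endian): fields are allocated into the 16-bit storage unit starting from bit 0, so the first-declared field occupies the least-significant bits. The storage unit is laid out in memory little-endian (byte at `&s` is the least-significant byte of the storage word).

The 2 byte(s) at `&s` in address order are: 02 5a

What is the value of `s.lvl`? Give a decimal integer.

[0]=0x02 [1]=0x5a (little-endian) → word 0x5a02
prio [0+:8] = (word>>0) & 0xff = 2
chan [8+:1] = (word>>8) & 0x1 = 0
lvl [9+:7] = (word>>9) & 0x7f = 45  ←
lvl signed 7b, MSB=0: value = 45

45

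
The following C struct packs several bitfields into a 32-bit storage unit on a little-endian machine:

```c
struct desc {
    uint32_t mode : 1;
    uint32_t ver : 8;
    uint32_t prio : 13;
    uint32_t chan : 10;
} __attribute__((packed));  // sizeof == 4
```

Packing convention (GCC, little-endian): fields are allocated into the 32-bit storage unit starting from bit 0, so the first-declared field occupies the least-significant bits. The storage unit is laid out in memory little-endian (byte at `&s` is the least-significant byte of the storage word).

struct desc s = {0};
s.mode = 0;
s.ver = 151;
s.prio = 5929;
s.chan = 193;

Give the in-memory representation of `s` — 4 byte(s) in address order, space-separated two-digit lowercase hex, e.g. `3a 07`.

2e 53 6e 30

mode (1b) val=0 bits=0x0 at bit 0: 0x00000000
ver (8b) val=151 bits=0x97 at bit 1: 0x0000012e
prio (13b) val=5929 bits=0x1729 at bit 9: 0x002e532e
chan (10b) val=193 bits=0xc1 at bit 22: 0x306e532e
word = 0x306e532e → little-endian bytes:
  [0]=0x2e  [1]=0x53  [2]=0x6e  [3]=0x30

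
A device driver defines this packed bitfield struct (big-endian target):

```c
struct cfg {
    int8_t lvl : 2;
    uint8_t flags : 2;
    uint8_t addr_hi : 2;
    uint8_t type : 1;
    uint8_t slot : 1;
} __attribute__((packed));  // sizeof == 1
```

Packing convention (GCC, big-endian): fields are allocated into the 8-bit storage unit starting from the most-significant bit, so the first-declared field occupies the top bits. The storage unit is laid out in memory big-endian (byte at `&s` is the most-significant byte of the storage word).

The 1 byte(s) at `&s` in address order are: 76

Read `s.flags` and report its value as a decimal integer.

3

[0]=0x76 (big-endian) → word 0x76
lvl [6+:2] = (word>>6) & 0x3 = 1
flags [4+:2] = (word>>4) & 0x3 = 3  ←
addr_hi [2+:2] = (word>>2) & 0x3 = 1
type [1+:1] = (word>>1) & 0x1 = 1
slot [0+:1] = (word>>0) & 0x1 = 0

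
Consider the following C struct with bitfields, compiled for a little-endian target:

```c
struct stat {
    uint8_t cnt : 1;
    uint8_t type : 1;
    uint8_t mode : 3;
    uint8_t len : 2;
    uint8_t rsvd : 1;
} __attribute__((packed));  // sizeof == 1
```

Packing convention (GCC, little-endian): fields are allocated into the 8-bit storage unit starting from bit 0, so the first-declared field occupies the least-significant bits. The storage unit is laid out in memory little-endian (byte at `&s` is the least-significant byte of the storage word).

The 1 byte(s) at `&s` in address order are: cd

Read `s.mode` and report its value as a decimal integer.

[0]=0xcd (little-endian) → word 0xcd
cnt:1 @ bit 0 → (0xcd>>0)&0x1 = 0x1
type:1 @ bit 1 → (0xcd>>1)&0x1 = 0x0
mode:3 @ bit 2 → (0xcd>>2)&0x7 = 0x3  ←
len:2 @ bit 5 → (0xcd>>5)&0x3 = 0x2
rsvd:1 @ bit 7 → (0xcd>>7)&0x1 = 0x1

3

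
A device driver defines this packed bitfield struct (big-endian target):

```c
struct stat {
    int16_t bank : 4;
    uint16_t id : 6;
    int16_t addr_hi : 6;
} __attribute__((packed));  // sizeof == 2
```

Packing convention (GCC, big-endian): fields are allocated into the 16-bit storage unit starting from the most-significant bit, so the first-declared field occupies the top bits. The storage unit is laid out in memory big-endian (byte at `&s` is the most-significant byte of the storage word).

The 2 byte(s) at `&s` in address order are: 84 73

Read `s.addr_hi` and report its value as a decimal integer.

[0]=0x84 [1]=0x73 (big-endian) → word 0x8473
bank [12+:4] = (word>>12) & 0xf = 8
id [6+:6] = (word>>6) & 0x3f = 17
addr_hi [0+:6] = (word>>0) & 0x3f = 51  ←
addr_hi signed 6b, MSB=1: 51 - 64 = -13

-13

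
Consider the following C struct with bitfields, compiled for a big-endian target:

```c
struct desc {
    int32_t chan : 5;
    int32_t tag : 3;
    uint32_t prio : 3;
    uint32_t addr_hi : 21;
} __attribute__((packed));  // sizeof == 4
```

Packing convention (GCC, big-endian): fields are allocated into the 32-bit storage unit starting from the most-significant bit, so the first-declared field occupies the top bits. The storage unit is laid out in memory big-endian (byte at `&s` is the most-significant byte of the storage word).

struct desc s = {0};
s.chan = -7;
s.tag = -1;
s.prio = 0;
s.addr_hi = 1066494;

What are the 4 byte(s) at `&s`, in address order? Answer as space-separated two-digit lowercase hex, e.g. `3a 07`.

[27+:5] chan=-7 & 0x1f = 0x19; word=0xc8000000
[24+:3] tag=-1 & 0x7 = 0x7; word=0xcf000000
[21+:3] prio=0 & 0x7 = 0x0; word=0xcf000000
[0+:21] addr_hi=1066494 & 0x1fffff = 0x1045fe; word=0xcf1045fe
word = 0xcf1045fe → big-endian bytes:
  [0]=0xcf  [1]=0x10  [2]=0x45  [3]=0xfe

cf 10 45 fe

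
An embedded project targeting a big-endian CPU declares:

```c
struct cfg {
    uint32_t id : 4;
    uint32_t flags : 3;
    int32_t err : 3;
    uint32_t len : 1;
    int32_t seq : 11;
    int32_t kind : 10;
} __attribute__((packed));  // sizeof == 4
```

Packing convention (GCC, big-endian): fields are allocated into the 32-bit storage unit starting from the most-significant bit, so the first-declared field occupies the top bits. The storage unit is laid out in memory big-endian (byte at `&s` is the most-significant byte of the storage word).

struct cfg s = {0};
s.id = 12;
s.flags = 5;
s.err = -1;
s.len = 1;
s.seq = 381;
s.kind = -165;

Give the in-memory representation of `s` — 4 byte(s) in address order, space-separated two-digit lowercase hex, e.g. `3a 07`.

cb e5 f7 5b

id:4 = 12 → 0xc << 28 → word 0xc0000000
flags:3 = 5 → 0x5 << 25 → word 0xca000000
err:3 = -1 → 0x7 << 22 → word 0xcbc00000
len:1 = 1 → 0x1 << 21 → word 0xcbe00000
seq:11 = 381 → 0x17d << 10 → word 0xcbe5f400
kind:10 = -165 → 0x35b << 0 → word 0xcbe5f75b
word = 0xcbe5f75b → big-endian bytes:
  [0]=0xcb  [1]=0xe5  [2]=0xf7  [3]=0x5b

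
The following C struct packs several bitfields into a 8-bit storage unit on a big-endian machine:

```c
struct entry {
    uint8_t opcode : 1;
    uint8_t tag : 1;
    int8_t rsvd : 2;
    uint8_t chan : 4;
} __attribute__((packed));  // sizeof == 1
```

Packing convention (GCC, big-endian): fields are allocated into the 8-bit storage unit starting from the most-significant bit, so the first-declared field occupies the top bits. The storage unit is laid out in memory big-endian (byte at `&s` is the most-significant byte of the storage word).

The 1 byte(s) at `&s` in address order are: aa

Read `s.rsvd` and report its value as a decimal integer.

[0]=0xaa (big-endian) → word 0xaa
opcode:1 @ bit 7 → (0xaa>>7)&0x1 = 0x1
tag:1 @ bit 6 → (0xaa>>6)&0x1 = 0x0
rsvd:2 @ bit 4 → (0xaa>>4)&0x3 = 0x2  ←
chan:4 @ bit 0 → (0xaa>>0)&0xf = 0xa
rsvd signed 2b, MSB=1: 2 - 4 = -2

-2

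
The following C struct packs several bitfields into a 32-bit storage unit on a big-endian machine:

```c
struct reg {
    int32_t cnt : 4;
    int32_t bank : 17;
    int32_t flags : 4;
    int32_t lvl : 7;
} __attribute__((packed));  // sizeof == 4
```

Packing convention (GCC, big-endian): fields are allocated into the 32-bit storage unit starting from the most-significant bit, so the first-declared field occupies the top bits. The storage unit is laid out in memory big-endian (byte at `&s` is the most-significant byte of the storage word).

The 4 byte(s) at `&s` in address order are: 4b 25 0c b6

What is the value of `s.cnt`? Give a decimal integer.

[0]=0x4b [1]=0x25 [2]=0x0c [3]=0xb6 (big-endian) → word 0x4b250cb6
cnt [28+:4] = (word>>28) & 0xf = 4  ←
bank [11+:17] = (word>>11) & 0x1ffff = 91297
flags [7+:4] = (word>>7) & 0xf = 9
lvl [0+:7] = (word>>0) & 0x7f = 54
cnt signed 4b, MSB=0: value = 4

4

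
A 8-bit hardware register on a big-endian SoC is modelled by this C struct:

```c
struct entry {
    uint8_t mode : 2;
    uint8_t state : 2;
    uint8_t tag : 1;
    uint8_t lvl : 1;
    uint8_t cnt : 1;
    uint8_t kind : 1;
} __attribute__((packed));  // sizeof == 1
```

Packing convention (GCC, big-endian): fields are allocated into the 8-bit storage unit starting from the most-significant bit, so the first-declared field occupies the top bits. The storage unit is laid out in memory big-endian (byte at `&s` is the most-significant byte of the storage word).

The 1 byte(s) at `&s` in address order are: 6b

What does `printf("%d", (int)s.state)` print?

[0]=0x6b (big-endian) → word 0x6b
mode [6+:2] = (word>>6) & 0x3 = 1
state [4+:2] = (word>>4) & 0x3 = 2  ←
tag [3+:1] = (word>>3) & 0x1 = 1
lvl [2+:1] = (word>>2) & 0x1 = 0
cnt [1+:1] = (word>>1) & 0x1 = 1
kind [0+:1] = (word>>0) & 0x1 = 1

2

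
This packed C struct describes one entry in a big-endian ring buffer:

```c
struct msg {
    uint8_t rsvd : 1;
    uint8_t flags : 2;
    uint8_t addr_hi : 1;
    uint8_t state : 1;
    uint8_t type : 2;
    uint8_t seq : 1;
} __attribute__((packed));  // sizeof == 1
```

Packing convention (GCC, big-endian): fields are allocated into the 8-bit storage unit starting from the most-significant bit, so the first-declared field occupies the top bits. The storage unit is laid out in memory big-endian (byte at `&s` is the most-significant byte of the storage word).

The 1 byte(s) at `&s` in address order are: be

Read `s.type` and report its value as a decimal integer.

3

[0]=0xbe (big-endian) → word 0xbe
rsvd [7+:1] = (word>>7) & 0x1 = 1
flags [5+:2] = (word>>5) & 0x3 = 1
addr_hi [4+:1] = (word>>4) & 0x1 = 1
state [3+:1] = (word>>3) & 0x1 = 1
type [1+:2] = (word>>1) & 0x3 = 3  ←
seq [0+:1] = (word>>0) & 0x1 = 0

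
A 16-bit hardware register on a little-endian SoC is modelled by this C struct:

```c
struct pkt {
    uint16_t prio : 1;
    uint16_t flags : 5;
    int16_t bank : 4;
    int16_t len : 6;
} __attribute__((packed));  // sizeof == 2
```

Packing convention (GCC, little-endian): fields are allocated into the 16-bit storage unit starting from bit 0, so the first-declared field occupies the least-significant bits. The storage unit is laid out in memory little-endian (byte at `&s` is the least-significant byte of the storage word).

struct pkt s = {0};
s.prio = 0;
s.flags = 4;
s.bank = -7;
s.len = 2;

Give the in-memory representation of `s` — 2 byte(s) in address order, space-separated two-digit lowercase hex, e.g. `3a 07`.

prio:1 = 0 → 0x0 << 0 → word 0x0000
flags:5 = 4 → 0x4 << 1 → word 0x0008
bank:4 = -7 → 0x9 << 6 → word 0x0248
len:6 = 2 → 0x2 << 10 → word 0x0a48
word = 0x0a48 → little-endian bytes:
  [0]=0x48  [1]=0x0a

48 0a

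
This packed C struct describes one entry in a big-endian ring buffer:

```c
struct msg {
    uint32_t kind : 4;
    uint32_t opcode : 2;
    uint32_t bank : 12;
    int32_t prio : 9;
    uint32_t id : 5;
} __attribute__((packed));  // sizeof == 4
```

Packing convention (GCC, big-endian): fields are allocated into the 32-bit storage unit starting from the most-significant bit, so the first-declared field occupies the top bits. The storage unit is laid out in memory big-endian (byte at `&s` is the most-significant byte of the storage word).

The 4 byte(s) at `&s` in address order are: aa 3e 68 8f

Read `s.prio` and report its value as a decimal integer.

-188

[0]=0xaa [1]=0x3e [2]=0x68 [3]=0x8f (big-endian) → word 0xaa3e688f
kind [28+:4] = (word>>28) & 0xf = 10
opcode [26+:2] = (word>>26) & 0x3 = 2
bank [14+:12] = (word>>14) & 0xfff = 2297
prio [5+:9] = (word>>5) & 0x1ff = 324  ←
id [0+:5] = (word>>0) & 0x1f = 15
prio signed 9b, MSB=1: 324 - 512 = -188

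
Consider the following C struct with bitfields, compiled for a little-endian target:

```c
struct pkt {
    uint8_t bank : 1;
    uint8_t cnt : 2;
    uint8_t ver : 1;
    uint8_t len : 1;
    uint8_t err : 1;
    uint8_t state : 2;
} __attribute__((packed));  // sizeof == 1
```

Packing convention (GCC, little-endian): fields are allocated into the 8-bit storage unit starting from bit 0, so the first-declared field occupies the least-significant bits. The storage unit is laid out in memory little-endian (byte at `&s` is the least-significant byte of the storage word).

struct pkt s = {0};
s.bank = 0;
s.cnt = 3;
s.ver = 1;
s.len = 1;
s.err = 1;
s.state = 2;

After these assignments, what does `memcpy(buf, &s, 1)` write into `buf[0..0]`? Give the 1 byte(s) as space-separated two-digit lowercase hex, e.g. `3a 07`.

be

bank:1 = 0 → 0x0 << 0 → word 0x00
cnt:2 = 3 → 0x3 << 1 → word 0x06
ver:1 = 1 → 0x1 << 3 → word 0x0e
len:1 = 1 → 0x1 << 4 → word 0x1e
err:1 = 1 → 0x1 << 5 → word 0x3e
state:2 = 2 → 0x2 << 6 → word 0xbe
word = 0xbe → little-endian bytes:
  [0]=0xbe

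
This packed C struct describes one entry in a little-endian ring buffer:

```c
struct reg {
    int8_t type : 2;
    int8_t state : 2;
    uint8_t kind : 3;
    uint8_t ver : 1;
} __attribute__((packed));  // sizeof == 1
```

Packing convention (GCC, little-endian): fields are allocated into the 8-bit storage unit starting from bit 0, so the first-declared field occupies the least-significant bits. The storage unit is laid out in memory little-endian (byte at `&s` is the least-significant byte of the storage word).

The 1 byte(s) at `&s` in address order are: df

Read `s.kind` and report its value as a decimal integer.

5

[0]=0xdf (little-endian) → word 0xdf
type [0+:2] = (word>>0) & 0x3 = 3
state [2+:2] = (word>>2) & 0x3 = 3
kind [4+:3] = (word>>4) & 0x7 = 5  ←
ver [7+:1] = (word>>7) & 0x1 = 1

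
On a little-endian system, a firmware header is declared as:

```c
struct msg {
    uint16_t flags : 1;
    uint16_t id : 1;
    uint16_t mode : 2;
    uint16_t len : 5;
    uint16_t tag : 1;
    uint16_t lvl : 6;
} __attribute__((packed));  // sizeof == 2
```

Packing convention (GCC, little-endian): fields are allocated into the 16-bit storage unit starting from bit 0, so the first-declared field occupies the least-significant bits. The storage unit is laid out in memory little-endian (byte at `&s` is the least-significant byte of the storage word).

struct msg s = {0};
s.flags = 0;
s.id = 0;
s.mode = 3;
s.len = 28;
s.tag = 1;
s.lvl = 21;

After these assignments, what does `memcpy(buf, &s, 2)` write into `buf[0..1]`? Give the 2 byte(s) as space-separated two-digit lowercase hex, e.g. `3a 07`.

flags (1b) val=0 bits=0x0 at bit 0: 0x0000
id (1b) val=0 bits=0x0 at bit 1: 0x0000
mode (2b) val=3 bits=0x3 at bit 2: 0x000c
len (5b) val=28 bits=0x1c at bit 4: 0x01cc
tag (1b) val=1 bits=0x1 at bit 9: 0x03cc
lvl (6b) val=21 bits=0x15 at bit 10: 0x57cc
word = 0x57cc → little-endian bytes:
  [0]=0xcc  [1]=0x57

cc 57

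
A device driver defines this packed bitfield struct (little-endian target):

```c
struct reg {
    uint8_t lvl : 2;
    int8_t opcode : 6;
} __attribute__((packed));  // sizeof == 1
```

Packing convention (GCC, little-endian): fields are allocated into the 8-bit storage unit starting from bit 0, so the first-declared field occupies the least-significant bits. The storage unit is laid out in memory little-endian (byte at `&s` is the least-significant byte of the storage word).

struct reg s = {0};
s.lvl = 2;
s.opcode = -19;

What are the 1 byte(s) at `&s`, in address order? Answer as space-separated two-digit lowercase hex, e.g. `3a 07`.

b6

lvl:2 = 2 → 0x2 << 0 → word 0x02
opcode:6 = -19 → 0x2d << 2 → word 0xb6
word = 0xb6 → little-endian bytes:
  [0]=0xb6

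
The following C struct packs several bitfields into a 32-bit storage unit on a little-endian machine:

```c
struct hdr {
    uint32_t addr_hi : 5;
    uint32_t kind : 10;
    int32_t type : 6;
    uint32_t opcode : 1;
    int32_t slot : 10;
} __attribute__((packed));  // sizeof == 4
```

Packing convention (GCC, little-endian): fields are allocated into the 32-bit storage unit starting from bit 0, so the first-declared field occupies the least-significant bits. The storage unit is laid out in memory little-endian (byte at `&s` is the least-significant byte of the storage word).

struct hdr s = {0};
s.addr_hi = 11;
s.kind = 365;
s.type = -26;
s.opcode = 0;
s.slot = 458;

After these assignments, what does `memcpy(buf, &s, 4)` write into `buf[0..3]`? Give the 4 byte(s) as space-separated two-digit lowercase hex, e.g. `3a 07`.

ab 2d 93 72

addr_hi:5 = 11 → 0xb << 0 → word 0x0000000b
kind:10 = 365 → 0x16d << 5 → word 0x00002dab
type:6 = -26 → 0x26 << 15 → word 0x00132dab
opcode:1 = 0 → 0x0 << 21 → word 0x00132dab
slot:10 = 458 → 0x1ca << 22 → word 0x72932dab
word = 0x72932dab → little-endian bytes:
  [0]=0xab  [1]=0x2d  [2]=0x93  [3]=0x72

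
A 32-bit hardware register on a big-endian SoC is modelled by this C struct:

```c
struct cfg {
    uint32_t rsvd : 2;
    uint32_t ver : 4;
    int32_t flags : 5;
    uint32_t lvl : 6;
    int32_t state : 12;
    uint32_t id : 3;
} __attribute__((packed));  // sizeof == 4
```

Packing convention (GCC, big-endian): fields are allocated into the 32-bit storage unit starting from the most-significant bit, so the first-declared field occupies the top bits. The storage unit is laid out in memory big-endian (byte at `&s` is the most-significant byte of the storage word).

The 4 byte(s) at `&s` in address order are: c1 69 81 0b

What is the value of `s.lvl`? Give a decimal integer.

19

[0]=0xc1 [1]=0x69 [2]=0x81 [3]=0x0b (big-endian) → word 0xc169810b
rsvd:2 @ bit 30 → (0xc169810b>>30)&0x3 = 0x3
ver:4 @ bit 26 → (0xc169810b>>26)&0xf = 0x0
flags:5 @ bit 21 → (0xc169810b>>21)&0x1f = 0xb
lvl:6 @ bit 15 → (0xc169810b>>15)&0x3f = 0x13  ←
state:12 @ bit 3 → (0xc169810b>>3)&0xfff = 0x21
id:3 @ bit 0 → (0xc169810b>>0)&0x7 = 0x3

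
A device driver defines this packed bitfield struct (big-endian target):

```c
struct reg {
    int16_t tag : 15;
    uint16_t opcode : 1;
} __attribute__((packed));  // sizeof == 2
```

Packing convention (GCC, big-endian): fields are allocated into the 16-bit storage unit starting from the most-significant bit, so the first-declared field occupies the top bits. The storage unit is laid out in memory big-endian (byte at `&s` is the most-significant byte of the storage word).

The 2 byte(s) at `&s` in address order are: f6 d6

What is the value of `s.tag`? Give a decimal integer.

-1173

[0]=0xf6 [1]=0xd6 (big-endian) → word 0xf6d6
tag:15 @ bit 1 → (0xf6d6>>1)&0x7fff = 0x7b6b  ←
opcode:1 @ bit 0 → (0xf6d6>>0)&0x1 = 0x0
tag signed 15b, MSB=1: 31595 - 32768 = -1173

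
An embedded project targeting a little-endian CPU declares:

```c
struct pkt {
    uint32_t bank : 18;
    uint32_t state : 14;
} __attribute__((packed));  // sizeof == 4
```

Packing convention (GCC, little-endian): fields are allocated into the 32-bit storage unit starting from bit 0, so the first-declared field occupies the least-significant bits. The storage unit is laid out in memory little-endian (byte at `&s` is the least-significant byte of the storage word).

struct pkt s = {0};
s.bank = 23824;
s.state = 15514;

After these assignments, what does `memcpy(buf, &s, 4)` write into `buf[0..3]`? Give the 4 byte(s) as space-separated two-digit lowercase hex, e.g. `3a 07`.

[0+:18] bank=23824 & 0x3ffff = 0x5d10; word=0x00005d10
[18+:14] state=15514 & 0x3fff = 0x3c9a; word=0xf2685d10
word = 0xf2685d10 → little-endian bytes:
  [0]=0x10  [1]=0x5d  [2]=0x68  [3]=0xf2

10 5d 68 f2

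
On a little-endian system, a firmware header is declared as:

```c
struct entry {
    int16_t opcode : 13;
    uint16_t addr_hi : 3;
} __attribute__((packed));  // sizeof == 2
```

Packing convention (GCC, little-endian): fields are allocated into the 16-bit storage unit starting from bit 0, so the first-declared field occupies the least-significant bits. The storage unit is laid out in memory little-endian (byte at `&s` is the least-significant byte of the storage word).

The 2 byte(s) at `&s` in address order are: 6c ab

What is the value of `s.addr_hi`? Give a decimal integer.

5

[0]=0x6c [1]=0xab (little-endian) → word 0xab6c
opcode [0+:13] = (word>>0) & 0x1fff = 2924
addr_hi [13+:3] = (word>>13) & 0x7 = 5  ←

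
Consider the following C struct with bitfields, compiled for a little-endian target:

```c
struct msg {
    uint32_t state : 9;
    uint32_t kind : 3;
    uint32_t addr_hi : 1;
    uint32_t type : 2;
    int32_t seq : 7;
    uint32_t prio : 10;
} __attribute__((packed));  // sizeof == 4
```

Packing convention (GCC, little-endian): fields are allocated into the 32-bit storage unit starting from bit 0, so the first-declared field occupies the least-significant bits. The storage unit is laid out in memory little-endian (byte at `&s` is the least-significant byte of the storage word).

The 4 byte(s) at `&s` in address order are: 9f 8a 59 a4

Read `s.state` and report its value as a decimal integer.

159

[0]=0x9f [1]=0x8a [2]=0x59 [3]=0xa4 (little-endian) → word 0xa4598a9f
state:9 @ bit 0 → (0xa4598a9f>>0)&0x1ff = 0x9f  ←
kind:3 @ bit 9 → (0xa4598a9f>>9)&0x7 = 0x5
addr_hi:1 @ bit 12 → (0xa4598a9f>>12)&0x1 = 0x0
type:2 @ bit 13 → (0xa4598a9f>>13)&0x3 = 0x0
seq:7 @ bit 15 → (0xa4598a9f>>15)&0x7f = 0x33
prio:10 @ bit 22 → (0xa4598a9f>>22)&0x3ff = 0x291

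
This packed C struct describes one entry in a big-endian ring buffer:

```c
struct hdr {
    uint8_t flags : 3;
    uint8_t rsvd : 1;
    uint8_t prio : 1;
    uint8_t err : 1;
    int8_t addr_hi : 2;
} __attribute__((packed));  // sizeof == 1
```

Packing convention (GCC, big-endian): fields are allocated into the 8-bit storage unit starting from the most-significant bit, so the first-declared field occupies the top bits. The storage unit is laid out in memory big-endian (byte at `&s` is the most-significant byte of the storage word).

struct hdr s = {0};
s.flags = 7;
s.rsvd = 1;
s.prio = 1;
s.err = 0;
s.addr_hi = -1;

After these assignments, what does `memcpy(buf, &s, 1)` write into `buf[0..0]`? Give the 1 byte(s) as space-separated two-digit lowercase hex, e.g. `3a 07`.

fb

flags (3b) val=7 bits=0x7 at bit 5: 0xe0
rsvd (1b) val=1 bits=0x1 at bit 4: 0xf0
prio (1b) val=1 bits=0x1 at bit 3: 0xf8
err (1b) val=0 bits=0x0 at bit 2: 0xf8
addr_hi (2b) val=-1 bits=0x3 at bit 0: 0xfb
word = 0xfb → big-endian bytes:
  [0]=0xfb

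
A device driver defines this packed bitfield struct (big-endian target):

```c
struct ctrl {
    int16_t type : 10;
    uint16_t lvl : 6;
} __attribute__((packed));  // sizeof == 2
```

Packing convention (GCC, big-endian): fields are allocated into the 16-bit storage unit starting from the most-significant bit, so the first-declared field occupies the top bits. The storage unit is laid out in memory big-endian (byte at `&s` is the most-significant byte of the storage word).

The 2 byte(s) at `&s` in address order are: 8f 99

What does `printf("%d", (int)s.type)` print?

[0]=0x8f [1]=0x99 (big-endian) → word 0x8f99
type [6+:10] = (word>>6) & 0x3ff = 574  ←
lvl [0+:6] = (word>>0) & 0x3f = 25
type signed 10b, MSB=1: 574 - 1024 = -450

-450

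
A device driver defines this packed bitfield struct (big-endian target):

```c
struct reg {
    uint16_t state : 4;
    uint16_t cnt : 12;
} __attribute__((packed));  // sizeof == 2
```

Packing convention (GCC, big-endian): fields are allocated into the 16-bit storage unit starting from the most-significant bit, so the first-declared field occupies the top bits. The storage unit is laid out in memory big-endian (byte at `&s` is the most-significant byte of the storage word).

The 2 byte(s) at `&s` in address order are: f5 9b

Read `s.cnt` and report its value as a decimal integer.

[0]=0xf5 [1]=0x9b (big-endian) → word 0xf59b
state [12+:4] = (word>>12) & 0xf = 15
cnt [0+:12] = (word>>0) & 0xfff = 1435  ←

1435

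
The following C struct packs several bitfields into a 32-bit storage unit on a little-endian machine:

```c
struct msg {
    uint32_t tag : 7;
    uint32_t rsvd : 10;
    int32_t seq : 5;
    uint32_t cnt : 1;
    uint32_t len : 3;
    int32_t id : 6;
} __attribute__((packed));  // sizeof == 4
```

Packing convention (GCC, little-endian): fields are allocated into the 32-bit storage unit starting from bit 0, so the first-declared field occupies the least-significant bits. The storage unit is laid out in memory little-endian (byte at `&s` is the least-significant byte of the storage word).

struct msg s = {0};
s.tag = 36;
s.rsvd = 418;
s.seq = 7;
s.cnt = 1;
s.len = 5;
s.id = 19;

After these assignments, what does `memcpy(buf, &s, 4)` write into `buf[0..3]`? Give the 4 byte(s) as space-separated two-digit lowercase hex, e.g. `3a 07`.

24 d1 ce 4e

tag (7b) val=36 bits=0x24 at bit 0: 0x00000024
rsvd (10b) val=418 bits=0x1a2 at bit 7: 0x0000d124
seq (5b) val=7 bits=0x7 at bit 17: 0x000ed124
cnt (1b) val=1 bits=0x1 at bit 22: 0x004ed124
len (3b) val=5 bits=0x5 at bit 23: 0x02ced124
id (6b) val=19 bits=0x13 at bit 26: 0x4eced124
word = 0x4eced124 → little-endian bytes:
  [0]=0x24  [1]=0xd1  [2]=0xce  [3]=0x4e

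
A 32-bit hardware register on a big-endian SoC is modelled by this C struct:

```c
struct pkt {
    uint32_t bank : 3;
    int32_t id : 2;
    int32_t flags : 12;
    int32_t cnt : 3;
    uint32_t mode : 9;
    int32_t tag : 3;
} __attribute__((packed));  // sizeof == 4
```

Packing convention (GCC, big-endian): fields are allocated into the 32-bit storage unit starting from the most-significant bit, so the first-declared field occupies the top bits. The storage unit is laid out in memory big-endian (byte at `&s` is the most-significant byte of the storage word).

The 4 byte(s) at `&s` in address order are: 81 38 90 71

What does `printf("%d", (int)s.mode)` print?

14

[0]=0x81 [1]=0x38 [2]=0x90 [3]=0x71 (big-endian) → word 0x81389071
bank [29+:3] = (word>>29) & 0x7 = 4
id [27+:2] = (word>>27) & 0x3 = 0
flags [15+:12] = (word>>15) & 0xfff = 625
cnt [12+:3] = (word>>12) & 0x7 = 1
mode [3+:9] = (word>>3) & 0x1ff = 14  ←
tag [0+:3] = (word>>0) & 0x7 = 1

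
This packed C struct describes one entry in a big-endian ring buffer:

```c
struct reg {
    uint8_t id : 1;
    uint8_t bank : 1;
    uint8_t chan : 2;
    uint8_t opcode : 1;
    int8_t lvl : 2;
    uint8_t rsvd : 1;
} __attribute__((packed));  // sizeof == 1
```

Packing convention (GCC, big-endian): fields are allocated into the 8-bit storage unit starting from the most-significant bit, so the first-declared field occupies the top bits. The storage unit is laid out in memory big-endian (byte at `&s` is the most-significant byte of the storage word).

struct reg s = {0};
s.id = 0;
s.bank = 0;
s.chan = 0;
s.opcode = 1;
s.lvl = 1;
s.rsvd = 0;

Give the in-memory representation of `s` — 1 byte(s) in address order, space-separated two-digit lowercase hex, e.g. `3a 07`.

id (1b) val=0 bits=0x0 at bit 7: 0x00
bank (1b) val=0 bits=0x0 at bit 6: 0x00
chan (2b) val=0 bits=0x0 at bit 4: 0x00
opcode (1b) val=1 bits=0x1 at bit 3: 0x08
lvl (2b) val=1 bits=0x1 at bit 1: 0x0a
rsvd (1b) val=0 bits=0x0 at bit 0: 0x0a
word = 0x0a → big-endian bytes:
  [0]=0x0a

0a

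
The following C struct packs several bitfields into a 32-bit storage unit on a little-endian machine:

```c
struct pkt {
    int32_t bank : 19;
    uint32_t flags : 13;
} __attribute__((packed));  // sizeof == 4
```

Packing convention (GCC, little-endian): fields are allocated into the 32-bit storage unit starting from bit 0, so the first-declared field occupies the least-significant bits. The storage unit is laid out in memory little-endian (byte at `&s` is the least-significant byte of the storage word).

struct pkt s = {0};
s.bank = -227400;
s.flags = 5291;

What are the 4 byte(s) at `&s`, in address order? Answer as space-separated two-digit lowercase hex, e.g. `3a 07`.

bank (19b) val=-227400 bits=0x487b8 at bit 0: 0x000487b8
flags (13b) val=5291 bits=0x14ab at bit 19: 0xa55c87b8
word = 0xa55c87b8 → little-endian bytes:
  [0]=0xb8  [1]=0x87  [2]=0x5c  [3]=0xa5

b8 87 5c a5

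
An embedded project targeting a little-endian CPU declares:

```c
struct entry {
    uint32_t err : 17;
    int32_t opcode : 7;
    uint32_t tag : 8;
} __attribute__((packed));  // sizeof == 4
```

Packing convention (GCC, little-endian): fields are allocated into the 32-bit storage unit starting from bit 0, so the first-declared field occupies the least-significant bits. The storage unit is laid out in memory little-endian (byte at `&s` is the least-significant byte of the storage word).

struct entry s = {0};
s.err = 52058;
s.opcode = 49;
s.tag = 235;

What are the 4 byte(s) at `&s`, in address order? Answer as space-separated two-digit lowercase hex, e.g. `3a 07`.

[0+:17] err=52058 & 0x1ffff = 0xcb5a; word=0x0000cb5a
[17+:7] opcode=49 & 0x7f = 0x31; word=0x0062cb5a
[24+:8] tag=235 & 0xff = 0xeb; word=0xeb62cb5a
word = 0xeb62cb5a → little-endian bytes:
  [0]=0x5a  [1]=0xcb  [2]=0x62  [3]=0xeb

5a cb 62 eb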